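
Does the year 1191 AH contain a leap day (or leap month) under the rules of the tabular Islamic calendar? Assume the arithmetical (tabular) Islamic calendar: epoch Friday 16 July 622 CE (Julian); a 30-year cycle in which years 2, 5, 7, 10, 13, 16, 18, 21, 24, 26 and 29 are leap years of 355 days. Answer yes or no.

yes

Year 1191 AH is year 21 of its 30-year cycle; leap positions are 2, 5, 7, 10, 13, 16, 18, 21, 24, 26, 29, so it is a leap year (355 days).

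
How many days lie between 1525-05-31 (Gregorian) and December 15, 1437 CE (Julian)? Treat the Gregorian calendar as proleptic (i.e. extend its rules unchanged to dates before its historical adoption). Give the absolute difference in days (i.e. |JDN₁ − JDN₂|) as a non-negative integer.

31934

JDN of the first date = 2278205.
JDN of the second date = 2246271.
|2246271 − 2278205| = 31934.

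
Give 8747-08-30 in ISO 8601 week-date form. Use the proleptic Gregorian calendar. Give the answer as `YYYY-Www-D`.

The weekday is Saturday (ISO weekday 6).
That Saturday belongs to ISO week 35 of ISO year 8747.

8747-W35-6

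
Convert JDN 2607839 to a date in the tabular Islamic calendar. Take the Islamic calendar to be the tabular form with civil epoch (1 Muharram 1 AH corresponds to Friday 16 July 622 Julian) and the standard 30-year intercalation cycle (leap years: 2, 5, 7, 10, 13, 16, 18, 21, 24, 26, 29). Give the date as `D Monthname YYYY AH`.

12 Shawwal 1861 AH

JDN 2607839 is 2 December 2427 in the Gregorian calendar.
In the tabular Islamic calendar that day is 12 Shawwal 1861 AH.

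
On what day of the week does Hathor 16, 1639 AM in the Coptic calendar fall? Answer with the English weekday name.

Equivalently 25 November 1922 Gregorian, JDN 2423384.
Since JDN mod 7 = 5 (0 = Monday), the day is Saturday.

Saturday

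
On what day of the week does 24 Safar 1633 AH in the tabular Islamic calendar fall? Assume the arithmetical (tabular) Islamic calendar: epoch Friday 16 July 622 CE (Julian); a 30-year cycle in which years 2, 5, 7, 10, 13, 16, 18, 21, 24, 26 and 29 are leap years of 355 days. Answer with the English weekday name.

Tuesday

Equivalently 4 February 2206 Gregorian, JDN 2526819.
Since JDN mod 7 = 1 (0 = Monday), the day is Tuesday.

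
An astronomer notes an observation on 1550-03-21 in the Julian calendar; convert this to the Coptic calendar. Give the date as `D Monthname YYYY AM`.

Both dates share Julian Day Number 2287275; in the Coptic calendar that is 25 Paremhat 1266 AM.

25 Paremhat 1266 AM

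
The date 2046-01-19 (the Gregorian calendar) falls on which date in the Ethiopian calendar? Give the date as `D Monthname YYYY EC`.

Both dates share Julian Day Number 2468365; in the Ethiopian calendar that is 11 Tir 2038 EC.

11 Tir 2038 EC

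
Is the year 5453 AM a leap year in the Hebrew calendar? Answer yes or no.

Hebrew year 5453 is year 19 of its 19-year Metonic cycle; leap years are at positions 3, 6, 8, 11, 14, 17, 19, so it is a leap year (13 months).

yes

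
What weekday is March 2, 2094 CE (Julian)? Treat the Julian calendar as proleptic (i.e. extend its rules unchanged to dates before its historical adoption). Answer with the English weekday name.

Equivalently 15 March 2094 Gregorian, JDN 2485952.
2485952 ≡ 0 (mod 7); counting from Monday = 0 gives Monday.

Monday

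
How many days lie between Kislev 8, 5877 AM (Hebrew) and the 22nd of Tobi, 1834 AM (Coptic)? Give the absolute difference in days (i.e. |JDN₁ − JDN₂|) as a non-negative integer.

444

JDN of the first date = 2494230.
JDN of the second date = 2494674.
|2494674 − 2494230| = 444.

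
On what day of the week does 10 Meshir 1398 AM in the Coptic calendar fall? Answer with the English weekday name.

Saturday

This is JDN 2335443 (14 February 1682 Gregorian).
Since JDN mod 7 = 5 (0 = Monday), the day is Saturday.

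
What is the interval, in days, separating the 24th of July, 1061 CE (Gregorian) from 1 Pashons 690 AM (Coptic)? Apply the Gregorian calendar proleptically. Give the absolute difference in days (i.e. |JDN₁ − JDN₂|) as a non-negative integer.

JDN of the first date = 2108787.
JDN of the second date = 2076927.
|2076927 − 2108787| = 31860.

31860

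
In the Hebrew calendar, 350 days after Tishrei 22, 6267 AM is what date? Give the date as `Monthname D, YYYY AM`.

Counting 350 days forward from JDN 2636641 reaches JDN 2636991, which is Tishrei 19, 6268 AM.

Tishrei 19, 6268 AM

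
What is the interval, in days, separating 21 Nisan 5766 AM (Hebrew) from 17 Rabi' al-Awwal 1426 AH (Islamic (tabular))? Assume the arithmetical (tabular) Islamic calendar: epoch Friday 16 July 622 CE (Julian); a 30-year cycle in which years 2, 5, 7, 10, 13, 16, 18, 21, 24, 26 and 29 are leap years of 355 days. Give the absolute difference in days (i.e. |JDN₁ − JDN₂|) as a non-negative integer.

JDN of the first date = 2453845.
JDN of the second date = 2453487.
|2453487 − 2453845| = 358.

358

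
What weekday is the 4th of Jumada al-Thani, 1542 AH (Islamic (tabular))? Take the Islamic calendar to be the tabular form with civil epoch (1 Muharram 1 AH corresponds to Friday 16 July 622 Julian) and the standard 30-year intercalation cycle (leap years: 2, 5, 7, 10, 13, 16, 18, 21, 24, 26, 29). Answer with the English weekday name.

In the Gregorian calendar this is 27 January 2118 (JDN 2494670).
JDN 2494670 mod 7 = 3, and JDN 0 was a Monday, so this is a Thursday.

Thursday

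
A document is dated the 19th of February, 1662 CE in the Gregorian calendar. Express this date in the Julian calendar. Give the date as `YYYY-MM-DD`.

The Julian–Gregorian offset here is 10 days (Julian trailing).
19 February 1662 Gregorian − 10 days → 9 February 1662 Julian.

1662-02-09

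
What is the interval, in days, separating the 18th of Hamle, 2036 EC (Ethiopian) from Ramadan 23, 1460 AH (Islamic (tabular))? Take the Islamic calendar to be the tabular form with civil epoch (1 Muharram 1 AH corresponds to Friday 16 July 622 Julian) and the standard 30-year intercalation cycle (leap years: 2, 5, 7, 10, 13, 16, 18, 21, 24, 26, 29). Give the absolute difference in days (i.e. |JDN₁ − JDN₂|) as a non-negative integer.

JDN of the first date = 2467822.
JDN of the second date = 2465719.
|2465719 − 2467822| = 2103.

2103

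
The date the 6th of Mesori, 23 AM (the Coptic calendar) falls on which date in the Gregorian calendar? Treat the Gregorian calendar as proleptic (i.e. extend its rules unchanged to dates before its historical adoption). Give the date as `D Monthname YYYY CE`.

Both dates share Julian Day Number 1833400; in the Gregorian calendar that is 31 July 307 CE.

31 July 307 CE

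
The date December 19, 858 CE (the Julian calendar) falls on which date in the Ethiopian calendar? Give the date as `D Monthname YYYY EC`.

23 Tahsas 851 EC

The source date corresponds to 23 December 858 in the proleptic Gregorian calendar (JDN 2034795).
That day falls on 23 Tahsas 851 EC in the Ethiopian calendar.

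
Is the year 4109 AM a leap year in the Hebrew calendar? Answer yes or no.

no

Hebrew year 4109 is year 5 of its 19-year Metonic cycle; leap years are at positions 3, 6, 8, 11, 14, 17, 19, so it is a common year (12 months).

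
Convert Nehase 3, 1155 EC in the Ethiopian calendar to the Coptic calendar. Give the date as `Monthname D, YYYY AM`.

Both dates share Julian Day Number 2146051; in the Coptic calendar that is 3 Mesori 879 AM.

Mesori 3, 879 AM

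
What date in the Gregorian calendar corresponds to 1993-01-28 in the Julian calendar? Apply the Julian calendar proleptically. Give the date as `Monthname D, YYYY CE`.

February 10, 1993 CE

The Julian–Gregorian offset here is 13 days (Julian trailing).
28 January 1993 Julian + 13 days → 10 February 1993 Gregorian.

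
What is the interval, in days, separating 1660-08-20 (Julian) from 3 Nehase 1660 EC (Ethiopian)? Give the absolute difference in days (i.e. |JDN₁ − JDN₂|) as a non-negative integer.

JDN of the first date = 2327605.
JDN of the second date = 2330503.
|2330503 − 2327605| = 2898.

2898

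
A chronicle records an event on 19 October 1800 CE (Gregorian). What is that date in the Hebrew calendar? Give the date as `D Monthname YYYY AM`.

30 Tishrei 5561 AM

Julian Day Number of the source date = 2378788.
Converting JDN 2378788 to the Hebrew calendar gives 30 Tishrei 5561 AM.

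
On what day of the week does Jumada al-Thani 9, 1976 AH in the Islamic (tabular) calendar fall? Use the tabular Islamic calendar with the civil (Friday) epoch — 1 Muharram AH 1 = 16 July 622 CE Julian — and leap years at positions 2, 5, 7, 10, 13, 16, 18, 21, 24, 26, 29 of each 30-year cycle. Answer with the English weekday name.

Equivalently 1 March 2539 Gregorian, JDN 2648470.
JDN 2648470 mod 7 = 6, and JDN 0 was a Monday, so this is a Sunday.

Sunday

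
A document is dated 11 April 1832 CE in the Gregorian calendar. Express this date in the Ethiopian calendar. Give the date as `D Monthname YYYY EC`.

Julian Day Number of the source date = 2390285.
Converting JDN 2390285 to the Ethiopian calendar gives 4 Miyazya 1824 EC.

4 Miyazya 1824 EC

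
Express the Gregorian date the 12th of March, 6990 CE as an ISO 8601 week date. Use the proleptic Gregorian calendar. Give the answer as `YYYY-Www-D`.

6990-W10-5

The weekday is Friday (ISO weekday 5).
That Friday belongs to ISO week 10 of ISO year 6990.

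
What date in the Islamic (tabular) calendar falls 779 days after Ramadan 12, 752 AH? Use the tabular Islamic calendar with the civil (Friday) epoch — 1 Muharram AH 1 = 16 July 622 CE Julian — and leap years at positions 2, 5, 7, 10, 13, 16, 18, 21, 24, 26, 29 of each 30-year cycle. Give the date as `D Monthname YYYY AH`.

Counting 779 days forward from JDN 2214816 reaches JDN 2215595, which is 23 Dhu al-Qa'dah 754 AH.

23 Dhu al-Qa'dah 754 AH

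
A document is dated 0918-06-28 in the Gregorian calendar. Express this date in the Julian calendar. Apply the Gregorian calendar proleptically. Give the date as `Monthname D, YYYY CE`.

At this point the Julian calendar is 5 days behind the Gregorian.
28 June 918 Gregorian − 5 days → 23 June 918 Julian.

June 23, 918 CE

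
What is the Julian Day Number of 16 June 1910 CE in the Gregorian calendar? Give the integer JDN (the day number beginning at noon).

JDN 2400001 is 17 November 1858 CE (Gregorian), MJD 0; the target day is +18838 days from there, so JDN = 2418839.

2418839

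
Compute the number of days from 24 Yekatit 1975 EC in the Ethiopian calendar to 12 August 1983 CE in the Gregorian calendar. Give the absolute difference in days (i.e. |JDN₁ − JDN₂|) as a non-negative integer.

162

First date → JDN 2445397; second date → JDN 2445559.
The interval is |2445397 − 2445559| = 162 days.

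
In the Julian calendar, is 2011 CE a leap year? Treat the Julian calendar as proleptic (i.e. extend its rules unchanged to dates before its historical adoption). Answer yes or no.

no

2011 mod 4 = 3, so it is a common year in the Julian calendar.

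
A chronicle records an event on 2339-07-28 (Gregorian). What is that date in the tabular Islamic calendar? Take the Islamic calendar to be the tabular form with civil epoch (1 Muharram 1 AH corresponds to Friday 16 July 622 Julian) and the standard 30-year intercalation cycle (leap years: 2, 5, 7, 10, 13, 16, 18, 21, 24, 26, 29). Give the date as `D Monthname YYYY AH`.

Julian Day Number of the source date = 2575570.
Converting JDN 2575570 to the tabular Islamic calendar gives 20 Ramadan 1770 AH.

20 Ramadan 1770 AH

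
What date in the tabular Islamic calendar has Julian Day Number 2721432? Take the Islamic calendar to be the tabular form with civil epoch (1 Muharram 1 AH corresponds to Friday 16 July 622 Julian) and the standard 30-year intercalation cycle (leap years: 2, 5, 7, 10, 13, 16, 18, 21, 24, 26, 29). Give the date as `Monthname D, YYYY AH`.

JDN 2721432 is 5 December 2738 in the Gregorian calendar.
In the tabular Islamic calendar that day is Jumada al-Awwal 1, 2182 AH.

Jumada al-Awwal 1, 2182 AH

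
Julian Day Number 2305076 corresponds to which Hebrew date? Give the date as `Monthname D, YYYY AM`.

Kislev 27, 5359 AM

The Gregorian equivalent of JDN 2305076 is 25 December 1598.
In the Hebrew calendar that day is Kislev 27, 5359 AM.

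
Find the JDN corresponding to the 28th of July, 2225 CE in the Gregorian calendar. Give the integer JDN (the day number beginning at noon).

JDN 2299161 is 15 October 1582 CE (Gregorian); the target day is +234772 days from there, so JDN = 2533933.

2533933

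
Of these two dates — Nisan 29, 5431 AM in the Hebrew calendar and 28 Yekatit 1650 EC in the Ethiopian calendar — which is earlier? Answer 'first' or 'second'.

second

First date → JDN 2331479; second date → JDN 2326695.
JDN 2326695 < JDN 2331479, so the second date is earlier.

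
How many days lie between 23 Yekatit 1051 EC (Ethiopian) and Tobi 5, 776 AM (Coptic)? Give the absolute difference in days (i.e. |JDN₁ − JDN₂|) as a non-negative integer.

First date → JDN 2107905; second date → JDN 2108223.
The interval is |2107905 − 2108223| = 318 days.

318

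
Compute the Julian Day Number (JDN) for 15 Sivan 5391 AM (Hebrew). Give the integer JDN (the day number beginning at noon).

Equivalently 15 June 1631 (Gregorian).
JDN 2451545 is 1 January 2000 CE (Gregorian); the target day is −134609 days from there, so JDN = 2316936.

2316936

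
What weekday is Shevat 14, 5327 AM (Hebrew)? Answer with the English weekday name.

This is JDN 2293428 (3 February 1567 Gregorian).
2293428 ≡ 4 (mod 7); counting from Monday = 0 gives Friday.

Friday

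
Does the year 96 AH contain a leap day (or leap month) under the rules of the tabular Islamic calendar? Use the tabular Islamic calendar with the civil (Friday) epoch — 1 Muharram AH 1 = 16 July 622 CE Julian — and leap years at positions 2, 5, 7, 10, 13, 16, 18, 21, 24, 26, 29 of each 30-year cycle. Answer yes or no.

no

Year 96 AH is year 6 of its 30-year cycle; leap positions are 2, 5, 7, 10, 13, 16, 18, 21, 24, 26, 29, so it is a common year (354 days).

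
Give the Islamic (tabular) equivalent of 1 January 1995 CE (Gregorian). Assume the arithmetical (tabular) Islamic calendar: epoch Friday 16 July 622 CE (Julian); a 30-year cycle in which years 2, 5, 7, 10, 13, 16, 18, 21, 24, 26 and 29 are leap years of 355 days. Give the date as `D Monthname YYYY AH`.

29 Rajab 1415 AH

Both dates share Julian Day Number 2449719; in the tabular Islamic calendar that is 29 Rajab 1415 AH.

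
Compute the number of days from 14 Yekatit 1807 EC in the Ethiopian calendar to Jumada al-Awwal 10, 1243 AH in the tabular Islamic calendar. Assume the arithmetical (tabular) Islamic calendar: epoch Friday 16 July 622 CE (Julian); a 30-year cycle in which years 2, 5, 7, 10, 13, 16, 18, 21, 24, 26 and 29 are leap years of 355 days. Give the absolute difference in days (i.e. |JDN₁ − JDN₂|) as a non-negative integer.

JDN of the first date = 2384025.
JDN of the second date = 2388690.
|2388690 − 2384025| = 4665.

4665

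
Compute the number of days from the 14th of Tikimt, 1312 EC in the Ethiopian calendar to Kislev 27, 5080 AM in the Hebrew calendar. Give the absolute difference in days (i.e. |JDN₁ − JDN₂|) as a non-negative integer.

JDN of the first date = 2203107.
JDN of the second date = 2203166.
|2203166 − 2203107| = 59.

59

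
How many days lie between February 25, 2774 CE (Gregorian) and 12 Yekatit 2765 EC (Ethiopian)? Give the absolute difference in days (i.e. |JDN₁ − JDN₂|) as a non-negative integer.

365

JDN of the first date = 2734298.
JDN of the second date = 2733933.
|2733933 − 2734298| = 365.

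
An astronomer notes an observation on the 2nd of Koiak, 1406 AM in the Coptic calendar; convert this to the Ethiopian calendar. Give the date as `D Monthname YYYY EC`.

The source date corresponds to 8 December 1689 in the Gregorian calendar (JDN 2338297).
That day falls on 2 Tahsas 1682 EC in the Ethiopian calendar.

2 Tahsas 1682 EC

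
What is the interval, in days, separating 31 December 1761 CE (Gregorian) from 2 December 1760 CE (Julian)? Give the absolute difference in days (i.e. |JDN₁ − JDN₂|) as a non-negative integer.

First date → JDN 2364617; second date → JDN 2364234.
The interval is |2364617 − 2364234| = 383 days.

383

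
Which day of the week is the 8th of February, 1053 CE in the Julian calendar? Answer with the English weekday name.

Monday

This is JDN 2105705 (14 February 1053 Gregorian).
Since JDN mod 7 = 0 (0 = Monday), the day is Monday.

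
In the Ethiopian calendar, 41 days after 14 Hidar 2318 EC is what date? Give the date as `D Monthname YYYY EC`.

Counting 41 days forward from JDN 2570578 reaches JDN 2570619, which is 25 Tahsas 2318 EC.

25 Tahsas 2318 EC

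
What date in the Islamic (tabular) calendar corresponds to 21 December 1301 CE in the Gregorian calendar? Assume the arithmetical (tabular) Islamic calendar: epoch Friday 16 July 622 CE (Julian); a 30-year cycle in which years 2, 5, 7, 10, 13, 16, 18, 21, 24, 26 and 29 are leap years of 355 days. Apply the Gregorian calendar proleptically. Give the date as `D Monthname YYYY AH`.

10 Rabi' al-Thani 701 AH

Both dates share Julian Day Number 2196595; in the tabular Islamic calendar that is 10 Rabi' al-Thani 701 AH.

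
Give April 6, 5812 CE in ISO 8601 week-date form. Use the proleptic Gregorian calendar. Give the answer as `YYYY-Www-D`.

5812-W15-1

The weekday is Monday (ISO weekday 1).
That Monday belongs to ISO week 15 of ISO year 5812.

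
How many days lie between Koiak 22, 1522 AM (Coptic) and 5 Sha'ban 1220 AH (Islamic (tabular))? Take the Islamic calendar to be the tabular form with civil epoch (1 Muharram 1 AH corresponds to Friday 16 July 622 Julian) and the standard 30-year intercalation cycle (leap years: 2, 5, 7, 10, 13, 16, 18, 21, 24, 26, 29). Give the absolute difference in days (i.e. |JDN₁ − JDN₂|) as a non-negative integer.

62

First date → JDN 2380686; second date → JDN 2380624.
The interval is |2380686 − 2380624| = 62 days.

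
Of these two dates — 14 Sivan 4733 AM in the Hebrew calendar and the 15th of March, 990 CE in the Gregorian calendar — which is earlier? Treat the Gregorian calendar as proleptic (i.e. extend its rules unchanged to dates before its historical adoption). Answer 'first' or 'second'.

first

The two dates have Julian Day Numbers 2076585 and 2082724 respectively.
Since 2076585 < 2082724, the first date comes first.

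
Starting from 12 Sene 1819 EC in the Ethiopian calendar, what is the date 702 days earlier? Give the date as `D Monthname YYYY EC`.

10 Hamle 1817 EC

The starting date is JDN 2388526; 2388526 − 702 = 2387824.
JDN 2387824 corresponds to 10 Hamle 1817 EC.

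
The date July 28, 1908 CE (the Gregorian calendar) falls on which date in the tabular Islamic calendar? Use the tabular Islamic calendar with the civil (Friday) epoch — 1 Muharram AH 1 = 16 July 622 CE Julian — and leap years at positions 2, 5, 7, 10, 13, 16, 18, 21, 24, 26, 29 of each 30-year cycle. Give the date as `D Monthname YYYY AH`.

Julian Day Number of the source date = 2418151.
Converting JDN 2418151 to the tabular Islamic calendar gives 28 Jumada al-Thani 1326 AH.

28 Jumada al-Thani 1326 AH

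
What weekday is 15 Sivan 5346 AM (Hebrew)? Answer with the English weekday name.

Sunday

In the Gregorian calendar this is 1 June 1586 (JDN 2300486).
Since JDN mod 7 = 6 (0 = Monday), the day is Sunday.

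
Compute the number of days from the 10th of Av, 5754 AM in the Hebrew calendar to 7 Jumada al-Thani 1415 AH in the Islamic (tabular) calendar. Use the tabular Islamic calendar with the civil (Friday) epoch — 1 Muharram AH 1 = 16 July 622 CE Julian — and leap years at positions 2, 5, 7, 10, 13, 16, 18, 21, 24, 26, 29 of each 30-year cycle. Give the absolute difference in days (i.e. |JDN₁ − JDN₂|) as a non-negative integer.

First date → JDN 2449552; second date → JDN 2449668.
The interval is |2449552 − 2449668| = 116 days.

116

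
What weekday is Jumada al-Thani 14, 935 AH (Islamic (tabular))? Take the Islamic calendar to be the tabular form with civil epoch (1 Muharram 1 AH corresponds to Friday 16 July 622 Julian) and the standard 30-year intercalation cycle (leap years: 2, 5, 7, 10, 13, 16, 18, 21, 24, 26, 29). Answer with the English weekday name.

This is JDN 2279579 (5 March 1529 Gregorian).
2279579 ≡ 1 (mod 7); counting from Monday = 0 gives Tuesday.

Tuesday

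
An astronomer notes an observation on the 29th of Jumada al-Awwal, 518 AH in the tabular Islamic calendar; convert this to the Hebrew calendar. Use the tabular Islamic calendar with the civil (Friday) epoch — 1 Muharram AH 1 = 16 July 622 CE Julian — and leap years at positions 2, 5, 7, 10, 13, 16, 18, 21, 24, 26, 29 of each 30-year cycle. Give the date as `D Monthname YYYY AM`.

1 Av 4884 AM

Julian Day Number of the source date = 2131794.
Converting JDN 2131794 to the Hebrew calendar gives 1 Av 4884 AM.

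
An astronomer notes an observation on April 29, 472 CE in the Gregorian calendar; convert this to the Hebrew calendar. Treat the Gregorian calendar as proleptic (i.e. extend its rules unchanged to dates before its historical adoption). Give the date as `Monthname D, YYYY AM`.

Iyar 4, 4232 AM

Julian Day Number of the source date = 1893574.
Converting JDN 1893574 to the Hebrew calendar gives 4 Iyar 4232 AM.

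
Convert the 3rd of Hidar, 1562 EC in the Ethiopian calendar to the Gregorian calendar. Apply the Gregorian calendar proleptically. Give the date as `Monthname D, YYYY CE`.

Julian Day Number of the source date = 2294438.
Converting JDN 2294438 to the Gregorian calendar gives 9 November 1569 CE.

November 9, 1569 CE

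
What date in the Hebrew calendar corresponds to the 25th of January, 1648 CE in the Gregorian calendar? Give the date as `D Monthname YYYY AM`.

Julian Day Number of the source date = 2323004.
Converting JDN 2323004 to the Hebrew calendar gives 1 Shevat 5408 AM.

1 Shevat 5408 AM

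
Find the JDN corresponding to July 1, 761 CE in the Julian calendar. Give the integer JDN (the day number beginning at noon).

1999195

Equivalently 5 July 761 (proleptic Gregorian).
JDN 2400001 is 17 November 1858 CE (Gregorian), MJD 0; the target day is −400806 days from there, so JDN = 1999195.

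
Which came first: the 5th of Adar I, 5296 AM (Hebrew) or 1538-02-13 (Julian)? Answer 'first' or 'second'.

first

Converting both to JDN: 2282109 vs 2282856; the smaller is the first.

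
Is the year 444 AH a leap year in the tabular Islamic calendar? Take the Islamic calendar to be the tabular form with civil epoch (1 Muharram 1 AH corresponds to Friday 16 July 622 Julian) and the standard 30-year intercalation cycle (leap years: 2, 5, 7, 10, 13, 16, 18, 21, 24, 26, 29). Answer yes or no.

yes

Year 444 AH is year 24 of its 30-year cycle; leap positions are 2, 5, 7, 10, 13, 16, 18, 21, 24, 26, 29, so it is a leap year (355 days).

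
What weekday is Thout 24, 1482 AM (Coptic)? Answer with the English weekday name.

Wednesday

In the Gregorian calendar this is 2 October 1765 (JDN 2365988).
Since JDN mod 7 = 2 (0 = Monday), the day is Wednesday.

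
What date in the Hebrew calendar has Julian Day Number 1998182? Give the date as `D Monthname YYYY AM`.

14 Tishrei 4519 AM

JDN 1998182 is 26 September 758 in the proleptic Gregorian calendar.
In the Hebrew calendar that day is 14 Tishrei 4519 AM.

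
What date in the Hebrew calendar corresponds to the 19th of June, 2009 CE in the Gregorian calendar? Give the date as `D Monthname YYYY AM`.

27 Sivan 5769 AM

Julian Day Number of the source date = 2455002.
Converting JDN 2455002 to the Hebrew calendar gives 27 Sivan 5769 AM.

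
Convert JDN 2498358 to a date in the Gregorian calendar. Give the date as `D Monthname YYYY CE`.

3 March 2128 CE

JDN 2451545 is 1 Jan 2000; 2498358 is +46813 days from there.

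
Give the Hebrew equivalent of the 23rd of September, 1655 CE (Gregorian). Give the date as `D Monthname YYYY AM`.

Both dates share Julian Day Number 2325802; in the Hebrew calendar that is 21 Elul 5415 AM.

21 Elul 5415 AM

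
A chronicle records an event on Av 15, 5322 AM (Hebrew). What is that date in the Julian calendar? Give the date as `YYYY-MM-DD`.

Both dates share Julian Day Number 2291776; in the Julian calendar that is 17 July 1562 CE.

1562-07-17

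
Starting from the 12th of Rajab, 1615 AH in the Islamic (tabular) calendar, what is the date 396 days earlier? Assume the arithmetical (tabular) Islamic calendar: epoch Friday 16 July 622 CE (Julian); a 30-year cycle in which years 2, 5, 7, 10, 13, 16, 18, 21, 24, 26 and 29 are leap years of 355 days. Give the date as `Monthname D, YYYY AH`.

JDN of the 12th of Rajab, 1615 AH = 2520576.
2520576 − 396 = 2520180.
JDN 2520180 in the tabular Islamic calendar is Jumada al-Awwal 30, 1614 AH.

Jumada al-Awwal 30, 1614 AH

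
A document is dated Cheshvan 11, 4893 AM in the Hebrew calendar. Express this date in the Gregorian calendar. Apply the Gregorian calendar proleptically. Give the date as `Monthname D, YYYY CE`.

October 29, 1132 CE

Both dates share Julian Day Number 2134816; in the Gregorian calendar that is 29 October 1132 CE.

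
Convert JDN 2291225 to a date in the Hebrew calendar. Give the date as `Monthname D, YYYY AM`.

Tevet 24, 5321 AM

The proleptic Gregorian equivalent of JDN 2291225 is 22 January 1561.
In the Hebrew calendar that day is Tevet 24, 5321 AM.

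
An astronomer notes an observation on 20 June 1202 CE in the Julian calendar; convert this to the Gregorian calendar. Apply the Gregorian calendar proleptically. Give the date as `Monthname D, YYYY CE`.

June 27, 1202 CE

At this point the Julian calendar is 7 days behind the Gregorian.
20 June 1202 Julian + 7 days → 27 June 1202 Gregorian.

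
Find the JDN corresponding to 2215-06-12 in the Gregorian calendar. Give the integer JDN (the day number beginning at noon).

2530234

JDN 2451545 is 1 January 2000 CE (Gregorian); the target day is +78689 days from there, so JDN = 2530234.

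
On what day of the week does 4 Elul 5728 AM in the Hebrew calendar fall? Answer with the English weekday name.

This is JDN 2440097 (28 August 1968 Gregorian).
JDN 2440097 mod 7 = 2, and JDN 0 was a Monday, so this is a Wednesday.

Wednesday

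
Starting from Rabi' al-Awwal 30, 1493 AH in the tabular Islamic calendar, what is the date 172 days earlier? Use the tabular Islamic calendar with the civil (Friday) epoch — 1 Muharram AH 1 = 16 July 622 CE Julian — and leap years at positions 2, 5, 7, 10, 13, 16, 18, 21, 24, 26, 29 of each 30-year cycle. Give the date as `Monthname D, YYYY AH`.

Shawwal 5, 1492 AH

Counting 172 days back from JDN 2477243 reaches JDN 2477071, which is Shawwal 5, 1492 AH.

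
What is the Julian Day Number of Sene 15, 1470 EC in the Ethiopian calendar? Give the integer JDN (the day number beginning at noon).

In the proleptic Gregorian calendar the same day is 18 June 1478.
JDN 2451545 is 1 January 2000 CE (Gregorian); the target day is −190488 days from there, so JDN = 2261057.

2261057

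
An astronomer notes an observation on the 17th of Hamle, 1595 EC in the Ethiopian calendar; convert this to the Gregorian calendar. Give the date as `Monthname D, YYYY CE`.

Julian Day Number of the source date = 2306745.
Converting JDN 2306745 to the Gregorian calendar gives 21 July 1603 CE.

July 21, 1603 CE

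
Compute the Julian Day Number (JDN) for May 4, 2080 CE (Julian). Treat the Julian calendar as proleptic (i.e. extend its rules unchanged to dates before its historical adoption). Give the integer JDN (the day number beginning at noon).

2480902

Equivalently 17 May 2080 (Gregorian).
JDN 2299161 is 15 October 1582 CE (Gregorian); the target day is +181741 days from there, so JDN = 2480902.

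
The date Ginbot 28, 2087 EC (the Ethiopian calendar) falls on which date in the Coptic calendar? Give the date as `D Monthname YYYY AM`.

28 Pashons 1811 AM

The source date corresponds to 5 June 2095 in the Gregorian calendar (JDN 2486399).
That day falls on 28 Pashons 1811 AM in the Coptic calendar.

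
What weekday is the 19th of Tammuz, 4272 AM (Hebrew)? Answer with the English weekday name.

Tuesday

In the proleptic Gregorian calendar this is 21 June 512 (JDN 1908236).
Since JDN mod 7 = 1 (0 = Monday), the day is Tuesday.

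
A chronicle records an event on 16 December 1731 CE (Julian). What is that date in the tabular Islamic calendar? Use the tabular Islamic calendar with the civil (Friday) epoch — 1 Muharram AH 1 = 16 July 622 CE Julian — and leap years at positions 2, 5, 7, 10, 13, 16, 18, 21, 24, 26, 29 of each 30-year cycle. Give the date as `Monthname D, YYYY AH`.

Jumada al-Thani 27, 1144 AH

Both dates share Julian Day Number 2353655; in the tabular Islamic calendar that is 27 Jumada al-Thani 1144 AH.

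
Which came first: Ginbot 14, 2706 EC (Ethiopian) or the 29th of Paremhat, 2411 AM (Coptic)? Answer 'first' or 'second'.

Converting both to JDN: 2712475 vs 2705490; the smaller is the second.

second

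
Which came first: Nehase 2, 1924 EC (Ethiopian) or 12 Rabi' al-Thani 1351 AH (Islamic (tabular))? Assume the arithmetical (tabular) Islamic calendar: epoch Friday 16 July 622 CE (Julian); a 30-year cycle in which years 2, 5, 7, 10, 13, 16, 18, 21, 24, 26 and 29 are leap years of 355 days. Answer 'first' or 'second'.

First date → JDN 2426928; second date → JDN 2426935.
JDN 2426928 < JDN 2426935, so the first date is earlier.

first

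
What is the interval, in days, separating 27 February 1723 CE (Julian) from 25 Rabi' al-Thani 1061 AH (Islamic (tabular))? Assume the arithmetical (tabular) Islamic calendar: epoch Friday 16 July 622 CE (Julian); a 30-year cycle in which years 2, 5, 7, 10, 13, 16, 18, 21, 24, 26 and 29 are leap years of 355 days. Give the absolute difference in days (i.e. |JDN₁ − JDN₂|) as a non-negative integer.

26259

First date → JDN 2350441; second date → JDN 2324182.
The interval is |2350441 − 2324182| = 26259 days.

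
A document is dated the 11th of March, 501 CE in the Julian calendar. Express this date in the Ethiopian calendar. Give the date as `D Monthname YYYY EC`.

15 Megabit 493 EC

Both dates share Julian Day Number 1904118; in the Ethiopian calendar that is 15 Megabit 493 EC.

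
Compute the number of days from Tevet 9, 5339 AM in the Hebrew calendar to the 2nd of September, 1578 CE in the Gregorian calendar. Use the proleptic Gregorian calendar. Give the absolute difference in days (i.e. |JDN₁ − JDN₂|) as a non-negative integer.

107

First date → JDN 2297764; second date → JDN 2297657.
The interval is |2297764 − 2297657| = 107 days.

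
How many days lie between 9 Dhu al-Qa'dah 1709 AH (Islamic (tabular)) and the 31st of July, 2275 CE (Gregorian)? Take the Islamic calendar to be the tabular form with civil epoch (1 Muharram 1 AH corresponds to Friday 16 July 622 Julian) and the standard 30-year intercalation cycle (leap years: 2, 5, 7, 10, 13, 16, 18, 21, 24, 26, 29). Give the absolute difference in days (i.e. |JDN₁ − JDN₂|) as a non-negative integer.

First date → JDN 2554001; second date → JDN 2552198.
The interval is |2554001 − 2552198| = 1803 days.

1803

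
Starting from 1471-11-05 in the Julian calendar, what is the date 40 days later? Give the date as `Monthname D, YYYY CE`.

December 15, 1471 CE

Counting 40 days forward from JDN 2258649 reaches JDN 2258689, which is December 15, 1471 CE.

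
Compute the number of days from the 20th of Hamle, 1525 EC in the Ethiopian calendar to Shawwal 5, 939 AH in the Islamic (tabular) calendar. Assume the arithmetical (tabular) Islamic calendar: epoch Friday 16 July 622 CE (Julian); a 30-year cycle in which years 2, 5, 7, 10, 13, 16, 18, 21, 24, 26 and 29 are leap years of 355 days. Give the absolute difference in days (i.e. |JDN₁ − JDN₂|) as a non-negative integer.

First date → JDN 2281181; second date → JDN 2281106.
The interval is |2281181 − 2281106| = 75 days.

75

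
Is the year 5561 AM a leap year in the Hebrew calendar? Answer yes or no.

Hebrew year 5561 is year 13 of its 19-year Metonic cycle; leap years are at positions 3, 6, 8, 11, 14, 17, 19, so it is a common year (12 months).

no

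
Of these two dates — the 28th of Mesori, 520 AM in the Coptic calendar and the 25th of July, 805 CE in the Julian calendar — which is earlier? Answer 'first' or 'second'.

first

Converting both to JDN: 2014952 vs 2015290; the smaller is the first.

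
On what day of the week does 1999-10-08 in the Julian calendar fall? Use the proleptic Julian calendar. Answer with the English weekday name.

Thursday

In the Gregorian calendar this is 21 October 1999 (JDN 2451473).
2451473 ≡ 3 (mod 7); counting from Monday = 0 gives Thursday.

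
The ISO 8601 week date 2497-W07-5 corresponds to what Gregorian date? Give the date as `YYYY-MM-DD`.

ISO week 1 of 2497 is the week containing the first Thursday of 2497.
Week 7, day 5 (Friday) lands on 2497-02-15.

2497-02-15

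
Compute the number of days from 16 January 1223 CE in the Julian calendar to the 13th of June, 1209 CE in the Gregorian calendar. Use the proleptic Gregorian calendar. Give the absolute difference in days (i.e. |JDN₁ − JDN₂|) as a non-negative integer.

First date → JDN 2167774; second date → JDN 2162802.
The interval is |2167774 − 2162802| = 4972 days.

4972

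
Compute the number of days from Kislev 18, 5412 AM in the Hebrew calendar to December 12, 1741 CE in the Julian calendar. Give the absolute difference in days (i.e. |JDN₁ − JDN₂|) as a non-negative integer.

32894

JDN of the first date = 2324410.
JDN of the second date = 2357304.
|2357304 − 2324410| = 32894.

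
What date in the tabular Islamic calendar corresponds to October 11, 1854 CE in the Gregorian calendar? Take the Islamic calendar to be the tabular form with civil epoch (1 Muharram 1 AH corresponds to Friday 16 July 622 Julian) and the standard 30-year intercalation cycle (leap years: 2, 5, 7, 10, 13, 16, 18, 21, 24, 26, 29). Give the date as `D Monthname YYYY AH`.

Both dates share Julian Day Number 2398503; in the tabular Islamic calendar that is 18 Muharram 1271 AH.

18 Muharram 1271 AH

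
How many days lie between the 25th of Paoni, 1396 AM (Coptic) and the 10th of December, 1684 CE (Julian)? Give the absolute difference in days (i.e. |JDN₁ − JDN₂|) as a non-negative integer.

1635

JDN of the first date = 2334848.
JDN of the second date = 2336483.
|2336483 − 2334848| = 1635.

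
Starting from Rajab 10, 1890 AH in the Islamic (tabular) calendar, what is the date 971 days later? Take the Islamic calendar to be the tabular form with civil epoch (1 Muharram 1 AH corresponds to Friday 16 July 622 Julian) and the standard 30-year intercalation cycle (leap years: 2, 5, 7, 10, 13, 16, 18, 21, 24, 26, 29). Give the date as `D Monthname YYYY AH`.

6 Rabi' al-Thani 1893 AH

The starting date is JDN 2618025; 2618025 + 971 = 2618996.
JDN 2618996 corresponds to 6 Rabi' al-Thani 1893 AH.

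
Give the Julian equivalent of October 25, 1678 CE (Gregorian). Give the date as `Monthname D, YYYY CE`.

At this point the Julian calendar is 10 days behind the Gregorian.
25 October 1678 Gregorian − 10 days → 15 October 1678 Julian.

October 15, 1678 CE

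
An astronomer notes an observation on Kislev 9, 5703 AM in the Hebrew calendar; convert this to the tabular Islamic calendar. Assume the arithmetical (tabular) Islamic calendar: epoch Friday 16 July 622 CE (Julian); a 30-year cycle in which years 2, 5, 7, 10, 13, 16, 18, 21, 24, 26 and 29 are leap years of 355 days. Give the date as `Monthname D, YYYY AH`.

Dhu al-Qa'dah 9, 1361 AH

Both dates share Julian Day Number 2430682; in the tabular Islamic calendar that is 9 Dhu al-Qa'dah 1361 AH.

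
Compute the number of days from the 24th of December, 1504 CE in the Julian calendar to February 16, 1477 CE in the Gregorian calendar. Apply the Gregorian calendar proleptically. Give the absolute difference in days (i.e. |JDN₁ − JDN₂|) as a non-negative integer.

10182

First date → JDN 2270752; second date → JDN 2260570.
The interval is |2270752 − 2260570| = 10182 days.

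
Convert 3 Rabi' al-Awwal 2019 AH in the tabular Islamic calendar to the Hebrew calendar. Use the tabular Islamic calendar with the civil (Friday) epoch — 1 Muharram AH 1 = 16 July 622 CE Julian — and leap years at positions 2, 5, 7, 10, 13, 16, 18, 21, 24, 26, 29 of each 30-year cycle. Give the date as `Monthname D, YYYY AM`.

Both dates share Julian Day Number 2663613; in the Hebrew calendar that is 3 Elul 6340 AM.

Elul 3, 6340 AM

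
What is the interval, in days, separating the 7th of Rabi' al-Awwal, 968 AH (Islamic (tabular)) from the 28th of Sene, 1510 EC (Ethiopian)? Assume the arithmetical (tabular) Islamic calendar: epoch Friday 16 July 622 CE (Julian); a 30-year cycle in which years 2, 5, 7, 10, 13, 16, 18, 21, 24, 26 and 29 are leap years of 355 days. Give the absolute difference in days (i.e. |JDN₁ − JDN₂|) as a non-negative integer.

JDN of the first date = 2291178.
JDN of the second date = 2275680.
|2275680 − 2291178| = 15498.

15498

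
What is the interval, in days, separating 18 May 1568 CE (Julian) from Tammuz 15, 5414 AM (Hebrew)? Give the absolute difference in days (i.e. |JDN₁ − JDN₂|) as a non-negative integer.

31444

First date → JDN 2293908; second date → JDN 2325352.
The interval is |2293908 − 2325352| = 31444 days.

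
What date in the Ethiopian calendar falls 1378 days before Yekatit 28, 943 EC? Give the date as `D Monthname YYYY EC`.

21 Ginbot 939 EC

The starting date is JDN 2068463; 2068463 − 1378 = 2067085.
JDN 2067085 corresponds to 21 Ginbot 939 EC.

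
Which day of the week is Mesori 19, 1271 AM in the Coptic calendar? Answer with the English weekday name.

Monday

In the proleptic Gregorian calendar this is 22 August 1555 (JDN 2289245).
Since JDN mod 7 = 0 (0 = Monday), the day is Monday.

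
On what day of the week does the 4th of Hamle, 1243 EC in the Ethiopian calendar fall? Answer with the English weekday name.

Equivalently 5 July 1251 Gregorian, JDN 2178164.
Since JDN mod 7 = 2 (0 = Monday), the day is Wednesday.

Wednesday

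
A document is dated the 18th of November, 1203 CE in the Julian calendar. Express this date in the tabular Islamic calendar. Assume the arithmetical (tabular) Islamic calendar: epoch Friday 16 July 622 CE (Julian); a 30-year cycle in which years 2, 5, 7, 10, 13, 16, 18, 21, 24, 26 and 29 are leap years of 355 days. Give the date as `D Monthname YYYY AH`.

11 Rabi' al-Awwal 600 AH

The source date corresponds to 25 November 1203 in the proleptic Gregorian calendar (JDN 2160775).
That day falls on 11 Rabi' al-Awwal 600 AH in the tabular Islamic calendar.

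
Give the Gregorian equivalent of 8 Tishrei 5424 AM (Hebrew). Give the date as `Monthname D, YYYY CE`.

Both dates share Julian Day Number 2328740; in the Gregorian calendar that is 9 October 1663 CE.

October 9, 1663 CE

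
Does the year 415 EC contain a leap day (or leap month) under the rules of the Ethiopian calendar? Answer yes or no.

415 mod 4 = 3; in the Ethiopian calendar a year is leap when year mod 4 = 3, so it is a leap year.

yes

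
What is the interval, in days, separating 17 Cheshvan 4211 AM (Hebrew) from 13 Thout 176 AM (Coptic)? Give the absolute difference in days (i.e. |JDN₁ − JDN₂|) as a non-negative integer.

First date → JDN 1885732; second date → JDN 1888961.
The interval is |1885732 − 1888961| = 3229 days.

3229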